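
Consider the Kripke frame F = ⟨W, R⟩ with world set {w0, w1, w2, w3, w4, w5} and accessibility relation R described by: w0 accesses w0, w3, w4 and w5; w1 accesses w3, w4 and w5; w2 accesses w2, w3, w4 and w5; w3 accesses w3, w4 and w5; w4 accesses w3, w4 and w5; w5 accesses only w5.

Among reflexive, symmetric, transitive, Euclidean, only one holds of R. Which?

Reflexive: no — w1 is not related to itself.
Symmetric: no — w0 R w3 but not w3 R w0.
Transitive: yes — every two-step R-path is closed by a direct edge.
Euclidean: no — w0 R w5 and w0 R w3, but not w5 R w3.
Only transitive holds.

transitive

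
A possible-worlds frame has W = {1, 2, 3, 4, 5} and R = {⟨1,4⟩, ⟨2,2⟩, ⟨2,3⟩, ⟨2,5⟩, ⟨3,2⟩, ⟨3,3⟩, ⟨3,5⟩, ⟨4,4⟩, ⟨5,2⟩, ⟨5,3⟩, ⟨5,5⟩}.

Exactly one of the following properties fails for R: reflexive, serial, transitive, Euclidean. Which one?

Reflexive: no — 1 is not related to itself.
Serial: yes — every world has a successor (e.g. 1 R 4).
Transitive: yes — every two-step R-path is closed by a direct edge.
Euclidean: yes — any two successors of a common world are R-related.
Only reflexive fails.

reflexive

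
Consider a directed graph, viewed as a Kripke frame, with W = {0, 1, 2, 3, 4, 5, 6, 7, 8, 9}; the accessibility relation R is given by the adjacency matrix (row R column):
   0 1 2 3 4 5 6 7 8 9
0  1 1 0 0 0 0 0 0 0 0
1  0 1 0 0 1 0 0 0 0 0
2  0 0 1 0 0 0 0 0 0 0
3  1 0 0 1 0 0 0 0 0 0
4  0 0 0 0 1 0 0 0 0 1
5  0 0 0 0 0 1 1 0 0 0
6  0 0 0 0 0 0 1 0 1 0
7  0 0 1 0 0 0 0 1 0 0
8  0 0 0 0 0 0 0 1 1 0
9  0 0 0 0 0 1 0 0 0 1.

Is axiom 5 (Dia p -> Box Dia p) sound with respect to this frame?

Axiom 5 corresponds to the accessibility relation being Euclidean.
Euclidean: no — 0 R 1 and 0 R 0, but not 1 R 0.

No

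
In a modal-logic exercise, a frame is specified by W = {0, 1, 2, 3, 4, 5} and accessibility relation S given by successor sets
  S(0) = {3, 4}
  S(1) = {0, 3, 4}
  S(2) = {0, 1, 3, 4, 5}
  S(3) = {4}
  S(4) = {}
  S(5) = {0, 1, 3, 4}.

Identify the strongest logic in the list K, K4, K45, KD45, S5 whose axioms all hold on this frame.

Transitive (axiom 4): yes — every two-step S-path is closed by a direct edge.
Euclidean (axiom 5): no — 0 S 4 and 0 S 3, but not 4 S 3.
Serial (axiom D): no — 4 has no S-successor.
Reflexive (axiom T): no — 0 is not related to itself.
So F validates K, K4; K45 would additionally require S to be Euclidean. The strongest is K4.

K4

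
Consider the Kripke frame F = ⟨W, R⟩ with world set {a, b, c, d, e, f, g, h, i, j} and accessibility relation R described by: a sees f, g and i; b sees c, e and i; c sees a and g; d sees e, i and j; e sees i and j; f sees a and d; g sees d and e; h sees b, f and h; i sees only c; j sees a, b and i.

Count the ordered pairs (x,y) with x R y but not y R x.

21

Enumerating: (a,g), (a,i), (b,c), (b,e), (b,i), (c,a), (c,g), (d,e), (d,i), (d,j), (e,i), (e,j), … and 9 more.
Total: 21.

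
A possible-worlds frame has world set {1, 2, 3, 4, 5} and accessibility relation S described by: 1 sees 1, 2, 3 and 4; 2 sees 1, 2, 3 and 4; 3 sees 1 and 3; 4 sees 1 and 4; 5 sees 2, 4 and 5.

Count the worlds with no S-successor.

S is serial; there are no such worlds.

0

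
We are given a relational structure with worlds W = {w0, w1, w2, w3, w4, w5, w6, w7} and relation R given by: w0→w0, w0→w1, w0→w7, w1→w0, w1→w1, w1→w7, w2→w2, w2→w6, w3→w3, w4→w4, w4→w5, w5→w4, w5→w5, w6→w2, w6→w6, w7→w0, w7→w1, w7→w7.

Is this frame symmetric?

Yes

Symmetric: yes — every pair in R has its reverse in R.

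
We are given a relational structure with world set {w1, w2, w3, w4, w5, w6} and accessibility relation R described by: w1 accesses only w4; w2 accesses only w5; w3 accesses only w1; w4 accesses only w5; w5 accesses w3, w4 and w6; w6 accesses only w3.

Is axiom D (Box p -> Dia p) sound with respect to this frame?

Yes

The schema D characterises exactly the serial frames.
Serial: yes — every world has a successor (e.g. w1 R w4).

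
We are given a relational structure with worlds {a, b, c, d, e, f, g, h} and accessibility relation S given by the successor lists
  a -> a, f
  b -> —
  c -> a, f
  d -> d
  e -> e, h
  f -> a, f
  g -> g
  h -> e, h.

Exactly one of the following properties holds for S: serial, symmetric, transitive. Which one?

Serial: no — b has no S-successor.
Symmetric: no — c S a but not a S c.
Transitive: yes — every two-step S-path is closed by a direct edge.
Only transitive holds.

transitive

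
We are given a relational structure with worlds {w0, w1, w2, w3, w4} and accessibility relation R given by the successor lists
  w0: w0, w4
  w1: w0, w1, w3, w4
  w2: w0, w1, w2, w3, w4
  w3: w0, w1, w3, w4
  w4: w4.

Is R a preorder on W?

Yes

Reflexive: yes — every world is R-related to itself.
Transitive: yes — every two-step R-path is closed by a direct edge.
So R is a preorder.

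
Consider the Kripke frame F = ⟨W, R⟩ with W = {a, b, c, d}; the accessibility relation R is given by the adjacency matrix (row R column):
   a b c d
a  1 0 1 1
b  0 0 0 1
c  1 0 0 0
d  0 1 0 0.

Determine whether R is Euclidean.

Euclidean: no — a R c and a R d, but not c R d.

No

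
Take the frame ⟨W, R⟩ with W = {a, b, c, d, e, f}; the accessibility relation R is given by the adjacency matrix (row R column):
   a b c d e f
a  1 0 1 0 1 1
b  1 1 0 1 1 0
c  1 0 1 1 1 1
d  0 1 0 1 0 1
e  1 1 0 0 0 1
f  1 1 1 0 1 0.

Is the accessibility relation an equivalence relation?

Reflexive: no — e is not related to itself.
Symmetric: no — b R a but not a R b.
Transitive: no — a R c and c R d, but not a R d.
So R is not an equivalence relation.

No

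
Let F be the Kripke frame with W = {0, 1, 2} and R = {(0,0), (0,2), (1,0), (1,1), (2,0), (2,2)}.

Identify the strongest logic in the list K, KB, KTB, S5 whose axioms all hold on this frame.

Symmetric (axiom B): no — 1 R 0 but not 0 R 1.
Reflexive (axiom T): yes — every world is R-related to itself.
Euclidean (axiom 5): no — 1 R 0 and 1 R 1, but not 0 R 1.
So F validates K; KB would additionally require R to be symmetric. The strongest is K.

K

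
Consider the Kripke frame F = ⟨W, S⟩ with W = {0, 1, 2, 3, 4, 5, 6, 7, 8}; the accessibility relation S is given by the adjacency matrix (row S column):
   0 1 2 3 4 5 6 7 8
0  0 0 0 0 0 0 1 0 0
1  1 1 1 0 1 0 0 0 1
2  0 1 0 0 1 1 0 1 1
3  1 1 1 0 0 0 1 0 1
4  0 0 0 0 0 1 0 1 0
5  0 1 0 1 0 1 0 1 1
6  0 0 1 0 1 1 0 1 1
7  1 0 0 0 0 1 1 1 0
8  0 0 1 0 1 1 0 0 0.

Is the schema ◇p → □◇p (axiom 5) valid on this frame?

No

Axiom 5 corresponds to the accessibility relation being Euclidean.
Euclidean: no — 1 S 0 and 1 S 2, but not 0 S 2.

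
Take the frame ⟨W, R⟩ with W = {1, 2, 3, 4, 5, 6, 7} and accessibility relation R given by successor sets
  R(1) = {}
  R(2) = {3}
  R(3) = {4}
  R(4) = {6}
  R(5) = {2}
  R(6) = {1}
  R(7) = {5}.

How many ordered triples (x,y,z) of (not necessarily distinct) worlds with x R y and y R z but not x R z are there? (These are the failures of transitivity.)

Enumerating: (2,3,4), (3,4,6), (4,6,1), (5,2,3), (7,5,2).

5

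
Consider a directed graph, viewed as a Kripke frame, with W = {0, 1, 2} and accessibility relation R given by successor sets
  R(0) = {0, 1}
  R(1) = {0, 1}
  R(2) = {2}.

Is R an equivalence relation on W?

Reflexive: yes — every world is R-related to itself.
Symmetric: yes — every pair in R has its reverse in R.
Transitive: yes — every two-step R-path is closed by a direct edge.
So R is an equivalence relation.

Yes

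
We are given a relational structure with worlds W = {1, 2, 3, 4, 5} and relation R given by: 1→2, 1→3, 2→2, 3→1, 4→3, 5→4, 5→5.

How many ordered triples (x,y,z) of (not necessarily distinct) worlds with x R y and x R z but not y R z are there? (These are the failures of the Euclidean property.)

Enumerating: (1,2,3), (1,3,2), (1,3,3), (3,1,1), (4,3,3), (5,4,4), (5,4,5).

7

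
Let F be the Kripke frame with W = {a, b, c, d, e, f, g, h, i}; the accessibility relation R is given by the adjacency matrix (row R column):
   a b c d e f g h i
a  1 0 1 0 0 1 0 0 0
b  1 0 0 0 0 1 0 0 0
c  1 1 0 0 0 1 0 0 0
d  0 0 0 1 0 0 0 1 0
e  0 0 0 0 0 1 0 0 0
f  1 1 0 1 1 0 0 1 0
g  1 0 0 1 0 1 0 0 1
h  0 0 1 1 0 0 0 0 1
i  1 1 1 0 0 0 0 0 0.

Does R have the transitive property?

No

Transitive: no — a R c and c R b, but not a R b.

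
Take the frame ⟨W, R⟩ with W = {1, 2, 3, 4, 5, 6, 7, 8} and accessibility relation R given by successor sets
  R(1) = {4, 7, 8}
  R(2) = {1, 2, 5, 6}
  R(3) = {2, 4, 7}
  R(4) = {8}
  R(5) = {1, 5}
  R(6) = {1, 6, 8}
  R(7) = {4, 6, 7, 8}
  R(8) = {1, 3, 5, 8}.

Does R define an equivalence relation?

No

Reflexive: no — 1 is not related to itself.
Symmetric: no — 1 R 4 but not 4 R 1.
Transitive: no — 1 R 7 and 7 R 6, but not 1 R 6.
So R is not an equivalence relation.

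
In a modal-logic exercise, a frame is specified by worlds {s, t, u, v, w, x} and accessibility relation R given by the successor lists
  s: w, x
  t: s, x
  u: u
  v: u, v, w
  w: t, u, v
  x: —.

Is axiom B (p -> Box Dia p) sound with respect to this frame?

The schema B characterises exactly the symmetric frames.
Symmetric: no — s R w but not w R s.

No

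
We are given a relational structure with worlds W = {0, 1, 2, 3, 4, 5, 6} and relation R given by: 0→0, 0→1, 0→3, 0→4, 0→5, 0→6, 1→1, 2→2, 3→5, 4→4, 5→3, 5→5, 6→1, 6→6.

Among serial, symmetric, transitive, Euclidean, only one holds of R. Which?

serial

Serial: yes — every world has a successor (e.g. 0 R 0).
Symmetric: no — 0 R 1 but not 1 R 0.
Transitive: no — 3 R 5 and 5 R 3, but not 3 R 3.
Euclidean: no — 0 R 1 and 0 R 3, but not 1 R 3.
Only serial holds.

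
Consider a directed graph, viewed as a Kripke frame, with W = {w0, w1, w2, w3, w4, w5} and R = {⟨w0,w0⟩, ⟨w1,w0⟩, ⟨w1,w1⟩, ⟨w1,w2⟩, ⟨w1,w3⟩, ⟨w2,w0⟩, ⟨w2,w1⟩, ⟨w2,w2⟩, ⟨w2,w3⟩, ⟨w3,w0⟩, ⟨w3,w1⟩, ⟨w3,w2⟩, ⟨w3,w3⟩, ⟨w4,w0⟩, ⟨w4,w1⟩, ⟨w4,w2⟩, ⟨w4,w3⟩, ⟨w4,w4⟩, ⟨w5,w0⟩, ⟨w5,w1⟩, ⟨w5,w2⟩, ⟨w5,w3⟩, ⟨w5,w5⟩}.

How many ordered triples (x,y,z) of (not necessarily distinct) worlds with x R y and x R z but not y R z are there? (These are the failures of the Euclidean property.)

Enumerating: (w1,w0,w1), (w1,w0,w2), (w1,w0,w3), (w2,w0,w1), (w2,w0,w2), (w2,w0,w3), (w3,w0,w1), (w3,w0,w2), (w3,w0,w3), (w4,w0,w1), (w4,w0,w2), (w4,w0,w3), … and 11 more.
Total: 23.

23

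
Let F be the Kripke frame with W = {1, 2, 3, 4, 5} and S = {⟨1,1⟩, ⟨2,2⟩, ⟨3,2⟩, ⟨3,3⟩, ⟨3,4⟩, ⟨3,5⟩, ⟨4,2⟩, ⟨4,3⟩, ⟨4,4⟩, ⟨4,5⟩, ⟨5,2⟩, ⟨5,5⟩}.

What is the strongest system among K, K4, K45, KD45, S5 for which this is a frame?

K4

Transitive (axiom 4): yes — every two-step S-path is closed by a direct edge.
Euclidean (axiom 5): no — 3 S 2 and 3 S 4, but not 2 S 4.
Serial (axiom D): yes — every world has a successor (e.g. 1 S 1).
Reflexive (axiom T): yes — every world is S-related to itself.
So F validates K, K4; K45 would additionally require S to be Euclidean. The strongest is K4.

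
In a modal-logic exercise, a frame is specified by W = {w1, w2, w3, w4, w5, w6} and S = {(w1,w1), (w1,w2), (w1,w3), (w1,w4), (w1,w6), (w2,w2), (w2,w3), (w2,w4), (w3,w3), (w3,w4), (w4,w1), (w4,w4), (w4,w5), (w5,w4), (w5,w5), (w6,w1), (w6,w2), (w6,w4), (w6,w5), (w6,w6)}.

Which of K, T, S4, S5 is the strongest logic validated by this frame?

Reflexive (axiom T): yes — every world is S-related to itself.
Transitive (axiom 4): no — w1 S w4 and w4 S w5, but not w1 S w5.
Euclidean (axiom 5): no — w1 S w2 and w1 S w6, but not w2 S w6.
So F validates K, T; S4 would additionally require S to be transitive. The strongest is T.

T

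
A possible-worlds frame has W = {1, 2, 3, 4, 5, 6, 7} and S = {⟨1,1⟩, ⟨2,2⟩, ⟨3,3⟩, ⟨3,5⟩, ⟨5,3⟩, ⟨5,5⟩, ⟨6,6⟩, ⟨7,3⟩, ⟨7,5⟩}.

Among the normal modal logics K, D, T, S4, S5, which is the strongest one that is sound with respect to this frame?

K

Serial (axiom D): no — 4 has no S-successor.
Reflexive (axiom T): no — 4 is not related to itself.
Transitive (axiom 4): yes — every two-step S-path is closed by a direct edge.
Euclidean (axiom 5): yes — any two successors of a common world are S-related.
So F validates K; D would additionally require S to be serial. The strongest is K.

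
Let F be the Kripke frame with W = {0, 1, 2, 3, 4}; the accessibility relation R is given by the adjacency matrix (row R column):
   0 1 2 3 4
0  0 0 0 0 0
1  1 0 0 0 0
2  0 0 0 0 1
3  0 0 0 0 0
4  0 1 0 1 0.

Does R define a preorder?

No

Reflexive: no — 0 is not related to itself.
Transitive: no — 2 R 4 and 4 R 1, but not 2 R 1.
So R is not a preorder.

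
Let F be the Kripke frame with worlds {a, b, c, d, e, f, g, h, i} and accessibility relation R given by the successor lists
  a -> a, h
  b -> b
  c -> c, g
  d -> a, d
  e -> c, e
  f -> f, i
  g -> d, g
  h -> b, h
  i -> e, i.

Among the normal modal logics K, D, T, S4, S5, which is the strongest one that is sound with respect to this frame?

T

Serial (axiom D): yes — every world has a successor (e.g. a R a).
Reflexive (axiom T): yes — every world is R-related to itself.
Transitive (axiom 4): no — a R h and h R b, but not a R b.
Euclidean (axiom 5): no — a R h and a R a, but not h R a.
So F validates K, D, T; S4 would additionally require R to be transitive. The strongest is T.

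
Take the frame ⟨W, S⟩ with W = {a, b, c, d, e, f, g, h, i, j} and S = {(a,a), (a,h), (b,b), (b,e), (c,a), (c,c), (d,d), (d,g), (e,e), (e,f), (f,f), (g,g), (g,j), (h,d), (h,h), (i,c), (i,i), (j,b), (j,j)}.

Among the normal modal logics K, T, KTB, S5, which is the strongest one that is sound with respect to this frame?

Reflexive (axiom T): yes — every world is S-related to itself.
Symmetric (axiom B): no — a S h but not h S a.
Euclidean (axiom 5): no — a S h and a S a, but not h S a.
So F validates K, T; KTB would additionally require S to be symmetric. The strongest is T.

T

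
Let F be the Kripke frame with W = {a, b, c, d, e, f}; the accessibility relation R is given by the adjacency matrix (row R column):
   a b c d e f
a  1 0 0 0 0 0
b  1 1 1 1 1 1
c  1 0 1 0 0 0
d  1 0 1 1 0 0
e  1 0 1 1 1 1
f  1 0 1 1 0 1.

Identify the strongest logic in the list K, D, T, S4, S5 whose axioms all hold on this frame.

S4

Serial (axiom D): yes — every world has a successor (e.g. a R a).
Reflexive (axiom T): yes — every world is R-related to itself.
Transitive (axiom 4): yes — every two-step R-path is closed by a direct edge.
Euclidean (axiom 5): no — b R a and b R c, but not a R c.
So F validates K, D, T, S4; S5 would additionally require R to be Euclidean. The strongest is S4.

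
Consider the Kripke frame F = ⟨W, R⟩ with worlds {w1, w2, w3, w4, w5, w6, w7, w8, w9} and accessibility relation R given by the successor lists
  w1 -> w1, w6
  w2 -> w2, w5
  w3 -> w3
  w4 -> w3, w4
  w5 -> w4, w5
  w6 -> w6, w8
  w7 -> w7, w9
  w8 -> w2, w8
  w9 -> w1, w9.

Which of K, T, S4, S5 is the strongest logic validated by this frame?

T

Reflexive (axiom T): yes — every world is R-related to itself.
Transitive (axiom 4): no — w1 R w6 and w6 R w8, but not w1 R w8.
Euclidean (axiom 5): no — w1 R w6 and w1 R w1, but not w6 R w1.
So F validates K, T; S4 would additionally require R to be transitive. The strongest is T.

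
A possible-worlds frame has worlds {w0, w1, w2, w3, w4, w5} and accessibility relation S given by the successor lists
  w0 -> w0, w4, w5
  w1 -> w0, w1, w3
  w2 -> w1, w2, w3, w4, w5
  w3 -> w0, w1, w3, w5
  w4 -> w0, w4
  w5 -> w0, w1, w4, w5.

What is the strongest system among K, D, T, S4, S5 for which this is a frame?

T

Serial (axiom D): yes — every world has a successor (e.g. w0 S w0).
Reflexive (axiom T): yes — every world is S-related to itself.
Transitive (axiom 4): no — w0 S w5 and w5 S w1, but not w0 S w1.
Euclidean (axiom 5): no — w0 S w4 and w0 S w5, but not w4 S w5.
So F validates K, D, T; S4 would additionally require S to be transitive. The strongest is T.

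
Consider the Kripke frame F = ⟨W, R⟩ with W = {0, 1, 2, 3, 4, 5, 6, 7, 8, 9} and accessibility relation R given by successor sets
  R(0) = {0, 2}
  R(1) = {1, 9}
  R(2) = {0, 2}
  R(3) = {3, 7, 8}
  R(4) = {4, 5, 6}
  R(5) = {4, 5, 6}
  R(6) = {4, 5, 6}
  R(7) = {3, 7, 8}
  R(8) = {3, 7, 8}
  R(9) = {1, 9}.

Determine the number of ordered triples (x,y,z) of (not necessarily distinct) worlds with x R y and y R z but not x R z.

R is transitive; there are no such tuples.

0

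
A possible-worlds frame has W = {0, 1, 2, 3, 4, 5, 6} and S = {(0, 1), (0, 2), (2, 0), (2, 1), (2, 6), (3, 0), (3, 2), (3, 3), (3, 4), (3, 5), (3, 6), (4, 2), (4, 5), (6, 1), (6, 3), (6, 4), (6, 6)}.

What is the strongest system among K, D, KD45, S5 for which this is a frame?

Serial (axiom D): no — 1 has no S-successor.
Euclidean (axiom 5): no — 0 S 1 and 0 S 2, but not 1 S 2.
Transitive (axiom 4): no — 0 S 2 and 2 S 6, but not 0 S 6.
Reflexive (axiom T): no — 0 is not related to itself.
So F validates K; D would additionally require S to be serial. The strongest is K.

K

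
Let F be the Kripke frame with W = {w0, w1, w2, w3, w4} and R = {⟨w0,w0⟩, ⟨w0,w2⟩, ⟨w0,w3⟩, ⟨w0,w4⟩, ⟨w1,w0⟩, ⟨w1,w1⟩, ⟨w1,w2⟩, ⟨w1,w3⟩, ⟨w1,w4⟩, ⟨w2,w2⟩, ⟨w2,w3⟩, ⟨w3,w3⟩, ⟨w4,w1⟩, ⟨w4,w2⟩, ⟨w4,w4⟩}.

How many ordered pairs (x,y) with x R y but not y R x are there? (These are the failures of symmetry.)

Enumerating: (w0,w2), (w0,w3), (w0,w4), (w1,w0), (w1,w2), (w1,w3), (w2,w3), (w4,w2).

8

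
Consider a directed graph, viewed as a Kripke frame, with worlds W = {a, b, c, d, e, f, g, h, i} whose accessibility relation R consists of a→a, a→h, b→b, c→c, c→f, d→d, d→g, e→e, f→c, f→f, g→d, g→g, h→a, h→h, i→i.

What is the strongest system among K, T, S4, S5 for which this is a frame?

S5

Reflexive (axiom T): yes — every world is R-related to itself.
Transitive (axiom 4): yes — every two-step R-path is closed by a direct edge.
Euclidean (axiom 5): yes — any two successors of a common world are R-related.
So F validates K, T, S4, S5. The strongest is S5.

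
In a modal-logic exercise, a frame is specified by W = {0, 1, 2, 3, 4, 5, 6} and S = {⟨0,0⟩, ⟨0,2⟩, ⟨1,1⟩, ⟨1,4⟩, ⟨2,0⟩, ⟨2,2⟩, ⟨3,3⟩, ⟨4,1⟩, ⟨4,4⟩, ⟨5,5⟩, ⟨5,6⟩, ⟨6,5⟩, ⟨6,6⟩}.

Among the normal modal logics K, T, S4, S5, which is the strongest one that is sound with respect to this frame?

S5

Reflexive (axiom T): yes — every world is S-related to itself.
Transitive (axiom 4): yes — every two-step S-path is closed by a direct edge.
Euclidean (axiom 5): yes — any two successors of a common world are S-related.
So F validates K, T, S4, S5. The strongest is S5.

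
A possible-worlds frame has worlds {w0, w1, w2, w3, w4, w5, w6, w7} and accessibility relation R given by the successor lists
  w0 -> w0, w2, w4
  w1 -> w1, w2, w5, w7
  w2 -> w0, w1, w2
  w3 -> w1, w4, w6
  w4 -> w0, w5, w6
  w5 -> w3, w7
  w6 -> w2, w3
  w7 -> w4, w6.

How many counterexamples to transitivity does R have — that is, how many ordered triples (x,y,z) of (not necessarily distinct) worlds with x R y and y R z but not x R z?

37

Enumerating: (w0,w2,w1), (w0,w4,w5), (w0,w4,w6), (w1,w2,w0), (w1,w5,w3), (w1,w7,w4), (w1,w7,w6), (w2,w0,w4), (w2,w1,w5), (w2,w1,w7), (w3,w1,w2), (w3,w1,w5), … and 25 more.
Total: 37.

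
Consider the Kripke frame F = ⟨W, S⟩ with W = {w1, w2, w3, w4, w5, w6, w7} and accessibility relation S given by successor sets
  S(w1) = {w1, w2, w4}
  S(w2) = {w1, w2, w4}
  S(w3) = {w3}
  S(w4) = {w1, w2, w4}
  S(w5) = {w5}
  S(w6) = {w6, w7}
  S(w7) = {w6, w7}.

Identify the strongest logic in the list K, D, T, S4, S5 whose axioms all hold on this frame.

Serial (axiom D): yes — every world has a successor (e.g. w1 S w1).
Reflexive (axiom T): yes — every world is S-related to itself.
Transitive (axiom 4): yes — every two-step S-path is closed by a direct edge.
Euclidean (axiom 5): yes — any two successors of a common world are S-related.
So F validates K, D, T, S4, S5. The strongest is S5.

S5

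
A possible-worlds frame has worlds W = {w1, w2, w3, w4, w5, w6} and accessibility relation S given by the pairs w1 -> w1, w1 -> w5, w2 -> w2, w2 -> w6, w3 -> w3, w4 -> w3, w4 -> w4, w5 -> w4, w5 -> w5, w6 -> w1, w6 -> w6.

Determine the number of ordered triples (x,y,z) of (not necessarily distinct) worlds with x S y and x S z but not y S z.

5

Enumerating: (w1,w5,w1), (w2,w6,w2), (w4,w3,w4), (w5,w4,w5), (w6,w1,w6).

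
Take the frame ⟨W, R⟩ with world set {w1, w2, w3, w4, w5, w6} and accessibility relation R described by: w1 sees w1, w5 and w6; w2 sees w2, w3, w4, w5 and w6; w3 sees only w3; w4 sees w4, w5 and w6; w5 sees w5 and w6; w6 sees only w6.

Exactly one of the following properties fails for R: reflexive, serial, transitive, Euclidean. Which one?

Reflexive: yes — every world is R-related to itself.
Serial: yes — every world has a successor (e.g. w1 R w1).
Transitive: yes — every two-step R-path is closed by a direct edge.
Euclidean: no — w1 R w6 and w1 R w5, but not w6 R w5.
Only Euclidean fails.

Euclidean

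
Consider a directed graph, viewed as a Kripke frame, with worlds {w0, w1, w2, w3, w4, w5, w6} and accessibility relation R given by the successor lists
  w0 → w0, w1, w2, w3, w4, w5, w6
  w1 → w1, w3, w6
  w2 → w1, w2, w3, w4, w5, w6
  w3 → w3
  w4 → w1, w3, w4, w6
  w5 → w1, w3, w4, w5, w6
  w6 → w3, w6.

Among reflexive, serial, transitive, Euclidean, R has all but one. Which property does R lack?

Reflexive: yes — every world is R-related to itself.
Serial: yes — every world has a successor (e.g. w0 R w0).
Transitive: yes — every two-step R-path is closed by a direct edge.
Euclidean: no — w0 R w1 and w0 R w2, but not w1 R w2.
Only Euclidean fails.

Euclidean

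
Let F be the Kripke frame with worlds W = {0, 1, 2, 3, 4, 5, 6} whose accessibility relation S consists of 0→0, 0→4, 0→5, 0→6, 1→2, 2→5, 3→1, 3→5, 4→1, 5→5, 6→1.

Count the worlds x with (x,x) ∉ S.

5

Enumerating: 1, 2, 3, 4, 6.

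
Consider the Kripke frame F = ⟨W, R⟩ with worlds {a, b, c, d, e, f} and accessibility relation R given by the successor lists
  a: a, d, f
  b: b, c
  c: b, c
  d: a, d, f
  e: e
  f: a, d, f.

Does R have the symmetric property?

Yes

Symmetric: yes — every pair in R has its reverse in R.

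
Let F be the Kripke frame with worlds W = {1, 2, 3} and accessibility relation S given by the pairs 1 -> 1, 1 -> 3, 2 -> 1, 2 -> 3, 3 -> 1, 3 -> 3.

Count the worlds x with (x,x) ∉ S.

1

Enumerating: 2.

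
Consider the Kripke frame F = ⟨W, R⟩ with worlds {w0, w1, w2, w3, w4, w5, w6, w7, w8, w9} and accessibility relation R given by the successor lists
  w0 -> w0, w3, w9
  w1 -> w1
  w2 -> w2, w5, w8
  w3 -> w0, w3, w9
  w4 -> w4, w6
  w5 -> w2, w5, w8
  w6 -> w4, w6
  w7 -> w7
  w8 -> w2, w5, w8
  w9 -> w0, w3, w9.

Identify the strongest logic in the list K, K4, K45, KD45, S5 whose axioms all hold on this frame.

Transitive (axiom 4): yes — every two-step R-path is closed by a direct edge.
Euclidean (axiom 5): yes — any two successors of a common world are R-related.
Serial (axiom D): yes — every world has a successor (e.g. w0 R w0).
Reflexive (axiom T): yes — every world is R-related to itself.
So F validates K, K4, K45, KD45, S5. The strongest is S5.

S5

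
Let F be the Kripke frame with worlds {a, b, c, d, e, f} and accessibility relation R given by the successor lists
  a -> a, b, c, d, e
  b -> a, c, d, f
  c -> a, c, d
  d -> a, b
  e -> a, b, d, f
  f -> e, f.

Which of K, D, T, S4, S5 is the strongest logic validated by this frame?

Serial (axiom D): yes — every world has a successor (e.g. a R a).
Reflexive (axiom T): no — b is not related to itself.
Transitive (axiom 4): no — a R b and b R f, but not a R f.
Euclidean (axiom 5): no — a R b and a R e, but not b R e.
So F validates K, D; T would additionally require R to be reflexive. The strongest is D.

D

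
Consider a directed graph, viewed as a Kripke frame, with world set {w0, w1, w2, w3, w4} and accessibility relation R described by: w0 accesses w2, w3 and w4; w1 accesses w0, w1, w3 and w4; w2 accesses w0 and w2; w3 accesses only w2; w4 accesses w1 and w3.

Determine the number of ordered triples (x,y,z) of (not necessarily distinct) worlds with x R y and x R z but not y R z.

Enumerating: (w0,w2,w3), (w0,w2,w4), (w0,w3,w3), (w0,w3,w4), (w0,w4,w2), (w0,w4,w4), (w1,w0,w0), (w1,w0,w1), (w1,w3,w0), (w1,w3,w1), (w1,w3,w3), (w1,w3,w4), (w1,w4,w0), (w1,w4,w4), (w2,w0,w0), (w4,w3,w1), (w4,w3,w3).

17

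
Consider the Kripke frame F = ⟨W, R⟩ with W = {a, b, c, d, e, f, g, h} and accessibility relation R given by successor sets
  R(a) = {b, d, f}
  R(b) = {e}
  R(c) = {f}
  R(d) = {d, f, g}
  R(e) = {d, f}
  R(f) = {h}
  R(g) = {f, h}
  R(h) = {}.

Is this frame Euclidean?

Euclidean: no — a R b and a R d, but not b R d.

No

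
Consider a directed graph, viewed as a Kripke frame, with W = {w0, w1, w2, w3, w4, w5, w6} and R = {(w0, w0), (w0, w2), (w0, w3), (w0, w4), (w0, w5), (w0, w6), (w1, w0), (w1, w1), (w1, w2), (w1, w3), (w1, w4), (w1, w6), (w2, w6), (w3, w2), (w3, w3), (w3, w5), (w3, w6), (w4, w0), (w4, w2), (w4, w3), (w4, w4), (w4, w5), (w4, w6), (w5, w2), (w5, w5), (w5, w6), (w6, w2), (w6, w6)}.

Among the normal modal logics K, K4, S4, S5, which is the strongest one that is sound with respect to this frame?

Transitive (axiom 4): no — w1 R w0 and w0 R w5, but not w1 R w5.
Reflexive (axiom T): no — w2 is not related to itself.
Euclidean (axiom 5): no — w0 R w2 and w0 R w3, but not w2 R w3.
So F validates K; K4 would additionally require R to be transitive. The strongest is K.

K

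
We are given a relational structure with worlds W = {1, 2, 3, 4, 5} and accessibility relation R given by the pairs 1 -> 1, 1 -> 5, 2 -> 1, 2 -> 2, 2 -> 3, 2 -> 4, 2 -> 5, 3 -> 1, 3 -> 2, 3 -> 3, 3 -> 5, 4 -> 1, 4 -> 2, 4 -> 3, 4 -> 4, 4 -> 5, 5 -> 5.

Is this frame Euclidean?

No

Euclidean: no — 2 R 1 and 2 R 3, but not 1 R 3.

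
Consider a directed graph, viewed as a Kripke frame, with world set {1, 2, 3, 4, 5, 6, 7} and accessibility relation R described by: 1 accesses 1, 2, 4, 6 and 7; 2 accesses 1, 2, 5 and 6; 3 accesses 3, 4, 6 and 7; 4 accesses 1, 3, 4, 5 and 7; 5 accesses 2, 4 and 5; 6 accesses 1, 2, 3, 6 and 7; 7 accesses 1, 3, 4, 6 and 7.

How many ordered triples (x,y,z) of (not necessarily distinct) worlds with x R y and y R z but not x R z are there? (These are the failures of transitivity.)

32

Enumerating: (1,2,5), (1,4,3), (1,4,5), (1,6,3), (1,7,3), (2,1,4), (2,1,7), (2,5,4), (2,6,3), (2,6,7), (3,4,1), (3,4,5), … and 20 more.
Total: 32.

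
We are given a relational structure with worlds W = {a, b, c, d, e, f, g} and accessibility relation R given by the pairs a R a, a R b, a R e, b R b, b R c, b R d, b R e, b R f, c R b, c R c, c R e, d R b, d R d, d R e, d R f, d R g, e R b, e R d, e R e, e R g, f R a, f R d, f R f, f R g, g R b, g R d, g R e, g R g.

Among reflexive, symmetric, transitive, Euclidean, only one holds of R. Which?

Reflexive: yes — every world is R-related to itself.
Symmetric: no — a R b but not b R a.
Transitive: no — a R b and b R c, but not a R c.
Euclidean: no — b R c and b R d, but not c R d.
Only reflexive holds.

reflexive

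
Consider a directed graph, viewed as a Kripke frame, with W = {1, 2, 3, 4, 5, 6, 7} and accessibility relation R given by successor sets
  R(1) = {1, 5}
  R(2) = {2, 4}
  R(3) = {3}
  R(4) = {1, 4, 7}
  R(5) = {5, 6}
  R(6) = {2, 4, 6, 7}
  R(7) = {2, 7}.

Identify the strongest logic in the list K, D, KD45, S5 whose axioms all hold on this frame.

D

Serial (axiom D): yes — every world has a successor (e.g. 1 R 1).
Euclidean (axiom 5): no — 4 R 1 and 4 R 7, but not 1 R 7.
Transitive (axiom 4): no — 1 R 5 and 5 R 6, but not 1 R 6.
Reflexive (axiom T): yes — every world is R-related to itself.
So F validates K, D; KD45 would additionally require R to be Euclidean and transitive. The strongest is D.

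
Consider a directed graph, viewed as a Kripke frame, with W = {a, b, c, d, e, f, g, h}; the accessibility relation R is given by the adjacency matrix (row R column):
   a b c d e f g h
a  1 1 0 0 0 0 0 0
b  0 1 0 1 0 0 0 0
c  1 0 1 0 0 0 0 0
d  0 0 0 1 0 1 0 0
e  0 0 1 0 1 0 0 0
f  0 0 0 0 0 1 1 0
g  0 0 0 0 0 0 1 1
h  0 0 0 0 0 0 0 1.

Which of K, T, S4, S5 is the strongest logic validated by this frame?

T

Reflexive (axiom T): yes — every world is R-related to itself.
Transitive (axiom 4): no — a R b and b R d, but not a R d.
Euclidean (axiom 5): no — a R b and a R a, but not b R a.
So F validates K, T; S4 would additionally require R to be transitive. The strongest is T.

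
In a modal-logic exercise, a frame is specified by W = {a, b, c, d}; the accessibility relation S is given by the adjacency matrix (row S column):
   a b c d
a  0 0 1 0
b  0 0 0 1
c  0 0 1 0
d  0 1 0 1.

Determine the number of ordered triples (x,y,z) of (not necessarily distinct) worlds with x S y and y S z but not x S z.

Enumerating: (b,d,b).

1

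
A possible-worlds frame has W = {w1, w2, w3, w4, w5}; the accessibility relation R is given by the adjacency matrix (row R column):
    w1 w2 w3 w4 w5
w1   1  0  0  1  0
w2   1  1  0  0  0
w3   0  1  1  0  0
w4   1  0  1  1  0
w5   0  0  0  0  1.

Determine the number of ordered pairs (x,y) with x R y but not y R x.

Enumerating: (w2,w1), (w3,w2), (w4,w3).

3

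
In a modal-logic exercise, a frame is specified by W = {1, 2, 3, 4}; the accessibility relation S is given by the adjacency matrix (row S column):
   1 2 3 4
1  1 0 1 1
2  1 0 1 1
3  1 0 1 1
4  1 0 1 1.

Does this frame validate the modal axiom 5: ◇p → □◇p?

Yes

The schema 5 characterises exactly the Euclidean frames.
Euclidean: yes — any two successors of a common world are S-related.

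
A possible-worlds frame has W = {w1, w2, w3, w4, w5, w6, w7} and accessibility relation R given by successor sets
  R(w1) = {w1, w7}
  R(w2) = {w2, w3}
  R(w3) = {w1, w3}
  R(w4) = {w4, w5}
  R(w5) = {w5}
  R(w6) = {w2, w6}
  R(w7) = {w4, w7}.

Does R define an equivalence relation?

Reflexive: yes — every world is R-related to itself.
Symmetric: no — w1 R w7 but not w7 R w1.
Transitive: no — w1 R w7 and w7 R w4, but not w1 R w4.
So R is not an equivalence relation.

No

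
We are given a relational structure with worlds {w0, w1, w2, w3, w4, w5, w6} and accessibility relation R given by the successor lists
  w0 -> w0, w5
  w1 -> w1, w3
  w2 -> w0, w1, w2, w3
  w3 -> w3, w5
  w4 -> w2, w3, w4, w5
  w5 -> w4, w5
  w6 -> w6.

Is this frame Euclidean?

Euclidean: no — w2 R w0 and w2 R w1, but not w0 R w1.

No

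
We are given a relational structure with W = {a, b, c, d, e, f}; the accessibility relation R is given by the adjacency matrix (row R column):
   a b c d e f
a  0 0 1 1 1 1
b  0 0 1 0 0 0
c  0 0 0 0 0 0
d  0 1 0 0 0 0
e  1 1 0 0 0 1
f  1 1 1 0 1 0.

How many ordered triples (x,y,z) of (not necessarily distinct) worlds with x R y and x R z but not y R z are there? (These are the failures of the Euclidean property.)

Enumerating: (a,c,c), (a,c,d), (a,c,e), (a,c,f), (a,d,c), (a,d,d), (a,d,e), (a,d,f), (a,e,c), (a,e,d), (a,e,e), (a,f,d), … and 20 more.
Total: 32.

32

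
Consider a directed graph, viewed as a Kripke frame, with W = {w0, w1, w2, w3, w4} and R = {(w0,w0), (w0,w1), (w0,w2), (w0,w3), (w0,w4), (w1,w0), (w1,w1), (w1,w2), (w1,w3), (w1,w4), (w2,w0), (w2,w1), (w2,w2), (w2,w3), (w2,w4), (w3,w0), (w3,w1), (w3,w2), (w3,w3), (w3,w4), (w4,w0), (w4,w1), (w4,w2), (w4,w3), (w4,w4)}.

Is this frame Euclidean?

Yes

Euclidean: yes — any two successors of a common world are R-related.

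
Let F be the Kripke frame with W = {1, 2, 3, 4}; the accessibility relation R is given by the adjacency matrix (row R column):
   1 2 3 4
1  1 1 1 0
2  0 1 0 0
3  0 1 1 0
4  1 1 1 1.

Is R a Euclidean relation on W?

Euclidean: no — 1 R 2 and 1 R 3, but not 2 R 3.

No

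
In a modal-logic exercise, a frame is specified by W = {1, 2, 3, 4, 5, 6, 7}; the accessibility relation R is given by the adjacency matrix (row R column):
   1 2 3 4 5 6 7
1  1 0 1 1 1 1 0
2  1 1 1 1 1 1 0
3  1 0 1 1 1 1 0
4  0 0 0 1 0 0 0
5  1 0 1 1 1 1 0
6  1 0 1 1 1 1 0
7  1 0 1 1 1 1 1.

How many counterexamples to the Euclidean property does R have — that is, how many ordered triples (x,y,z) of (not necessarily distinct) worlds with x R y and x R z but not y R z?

34

Enumerating: (1,4,1), (1,4,3), (1,4,5), (1,4,6), (2,1,2), (2,3,2), (2,4,1), (2,4,2), (2,4,3), (2,4,5), (2,4,6), (2,5,2), … and 22 more.
Total: 34.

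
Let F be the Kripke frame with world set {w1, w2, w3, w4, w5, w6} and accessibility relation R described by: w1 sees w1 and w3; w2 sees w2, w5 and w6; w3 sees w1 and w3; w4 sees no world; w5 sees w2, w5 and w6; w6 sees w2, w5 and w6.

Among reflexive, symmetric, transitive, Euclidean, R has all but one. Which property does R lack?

Reflexive: no — w4 is not related to itself.
Symmetric: yes — every pair in R has its reverse in R.
Transitive: yes — every two-step R-path is closed by a direct edge.
Euclidean: yes — any two successors of a common world are R-related.
Only reflexive fails.

reflexive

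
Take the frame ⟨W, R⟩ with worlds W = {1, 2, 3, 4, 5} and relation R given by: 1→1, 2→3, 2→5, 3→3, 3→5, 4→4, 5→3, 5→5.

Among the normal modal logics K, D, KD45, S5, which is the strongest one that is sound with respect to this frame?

KD45

Serial (axiom D): yes — every world has a successor (e.g. 1 R 1).
Euclidean (axiom 5): yes — any two successors of a common world are R-related.
Transitive (axiom 4): yes — every two-step R-path is closed by a direct edge.
Reflexive (axiom T): no — 2 is not related to itself.
So F validates K, D, KD45; S5 would additionally require R to be reflexive. The strongest is KD45.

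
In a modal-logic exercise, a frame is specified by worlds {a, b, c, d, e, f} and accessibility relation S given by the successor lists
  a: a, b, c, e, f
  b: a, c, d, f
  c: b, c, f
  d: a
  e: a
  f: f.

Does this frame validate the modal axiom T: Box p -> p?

No

By correspondence theory, T is valid on a frame iff S is reflexive.
Reflexive: no — b is not related to itself.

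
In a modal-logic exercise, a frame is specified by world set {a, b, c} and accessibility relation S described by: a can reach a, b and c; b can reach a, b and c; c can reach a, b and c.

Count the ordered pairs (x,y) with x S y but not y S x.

0

S is symmetric; there are no such tuples.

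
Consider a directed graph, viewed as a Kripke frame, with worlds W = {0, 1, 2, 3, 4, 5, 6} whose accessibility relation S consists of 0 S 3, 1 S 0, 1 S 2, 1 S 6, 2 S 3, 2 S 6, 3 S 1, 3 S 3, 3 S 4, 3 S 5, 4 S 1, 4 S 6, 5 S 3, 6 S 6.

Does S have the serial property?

Yes

Serial: yes — every world has a successor (e.g. 0 S 3).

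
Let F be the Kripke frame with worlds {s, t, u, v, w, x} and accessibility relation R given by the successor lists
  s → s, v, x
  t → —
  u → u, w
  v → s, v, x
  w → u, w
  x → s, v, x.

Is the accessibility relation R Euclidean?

Yes

Euclidean: yes — any two successors of a common world are R-related.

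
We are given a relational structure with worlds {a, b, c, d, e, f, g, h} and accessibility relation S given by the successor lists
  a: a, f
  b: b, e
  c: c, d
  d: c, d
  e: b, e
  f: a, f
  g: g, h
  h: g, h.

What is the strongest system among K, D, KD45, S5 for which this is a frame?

S5

Serial (axiom D): yes — every world has a successor (e.g. a S a).
Euclidean (axiom 5): yes — any two successors of a common world are S-related.
Transitive (axiom 4): yes — every two-step S-path is closed by a direct edge.
Reflexive (axiom T): yes — every world is S-related to itself.
So F validates K, D, KD45, S5. The strongest is S5.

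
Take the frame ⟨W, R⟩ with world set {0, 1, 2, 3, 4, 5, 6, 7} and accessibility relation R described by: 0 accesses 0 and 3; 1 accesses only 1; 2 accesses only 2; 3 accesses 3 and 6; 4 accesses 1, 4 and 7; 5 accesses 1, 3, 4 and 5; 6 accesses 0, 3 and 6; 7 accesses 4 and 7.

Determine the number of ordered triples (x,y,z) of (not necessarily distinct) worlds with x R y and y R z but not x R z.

5

Enumerating: (0,3,6), (3,6,0), (5,3,6), (5,4,7), (7,4,1).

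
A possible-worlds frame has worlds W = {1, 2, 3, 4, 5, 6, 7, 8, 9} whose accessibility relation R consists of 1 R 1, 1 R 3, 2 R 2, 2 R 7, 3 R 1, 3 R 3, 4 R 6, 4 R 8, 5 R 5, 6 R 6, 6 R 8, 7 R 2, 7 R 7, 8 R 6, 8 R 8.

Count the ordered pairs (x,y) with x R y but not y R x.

2

Enumerating: (4,6), (4,8).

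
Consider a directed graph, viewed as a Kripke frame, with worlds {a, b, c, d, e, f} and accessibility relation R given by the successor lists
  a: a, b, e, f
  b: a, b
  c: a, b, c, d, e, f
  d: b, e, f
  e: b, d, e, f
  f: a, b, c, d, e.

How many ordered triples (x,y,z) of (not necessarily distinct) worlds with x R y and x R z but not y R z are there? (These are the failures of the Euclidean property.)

34

Enumerating: (a,b,e), (a,b,f), (a,e,a), (a,f,f), (c,a,c), (c,a,d), (c,b,c), (c,b,d), (c,b,e), (c,b,f), (c,d,a), (c,d,c), … and 22 more.
Total: 34.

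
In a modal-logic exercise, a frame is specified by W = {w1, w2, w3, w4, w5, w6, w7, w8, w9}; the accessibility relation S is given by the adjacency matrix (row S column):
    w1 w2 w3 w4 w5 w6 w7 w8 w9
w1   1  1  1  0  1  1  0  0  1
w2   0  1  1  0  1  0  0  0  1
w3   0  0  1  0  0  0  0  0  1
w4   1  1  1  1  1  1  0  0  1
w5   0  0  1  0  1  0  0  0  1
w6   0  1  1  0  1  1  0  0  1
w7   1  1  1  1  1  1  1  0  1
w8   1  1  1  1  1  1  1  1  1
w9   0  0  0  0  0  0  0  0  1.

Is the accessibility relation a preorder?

Reflexive: yes — every world is S-related to itself.
Transitive: yes — every two-step S-path is closed by a direct edge.
So S is a preorder.

Yes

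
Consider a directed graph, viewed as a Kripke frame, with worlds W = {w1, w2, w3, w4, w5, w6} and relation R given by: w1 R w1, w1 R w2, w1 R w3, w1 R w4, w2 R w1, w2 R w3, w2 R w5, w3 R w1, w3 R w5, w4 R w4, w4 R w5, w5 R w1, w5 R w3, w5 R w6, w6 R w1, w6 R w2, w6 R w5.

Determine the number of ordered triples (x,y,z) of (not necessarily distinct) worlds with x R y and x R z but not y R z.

24

Enumerating: (w1,w2,w2), (w1,w2,w4), (w1,w3,w2), (w1,w3,w3), (w1,w3,w4), (w1,w4,w1), (w1,w4,w2), (w1,w4,w3), (w2,w1,w5), (w2,w3,w3), (w2,w5,w5), (w3,w1,w5), … and 12 more.
Total: 24.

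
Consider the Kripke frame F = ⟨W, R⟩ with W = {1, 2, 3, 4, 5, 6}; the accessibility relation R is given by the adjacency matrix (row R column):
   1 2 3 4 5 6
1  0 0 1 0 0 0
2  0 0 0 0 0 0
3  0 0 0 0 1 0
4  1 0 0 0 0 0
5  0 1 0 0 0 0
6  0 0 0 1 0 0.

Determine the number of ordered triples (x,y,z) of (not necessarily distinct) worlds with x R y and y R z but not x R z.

Enumerating: (1,3,5), (3,5,2), (4,1,3), (6,4,1).

4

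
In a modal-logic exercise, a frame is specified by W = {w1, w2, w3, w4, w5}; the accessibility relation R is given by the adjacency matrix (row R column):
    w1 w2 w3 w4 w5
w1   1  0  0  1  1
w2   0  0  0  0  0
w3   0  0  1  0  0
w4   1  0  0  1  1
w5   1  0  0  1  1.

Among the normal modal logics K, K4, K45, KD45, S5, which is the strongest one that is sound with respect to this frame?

K45

Transitive (axiom 4): yes — every two-step R-path is closed by a direct edge.
Euclidean (axiom 5): yes — any two successors of a common world are R-related.
Serial (axiom D): no — w2 has no R-successor.
Reflexive (axiom T): no — w2 is not related to itself.
So F validates K, K4, K45; KD45 would additionally require R to be serial. The strongest is K45.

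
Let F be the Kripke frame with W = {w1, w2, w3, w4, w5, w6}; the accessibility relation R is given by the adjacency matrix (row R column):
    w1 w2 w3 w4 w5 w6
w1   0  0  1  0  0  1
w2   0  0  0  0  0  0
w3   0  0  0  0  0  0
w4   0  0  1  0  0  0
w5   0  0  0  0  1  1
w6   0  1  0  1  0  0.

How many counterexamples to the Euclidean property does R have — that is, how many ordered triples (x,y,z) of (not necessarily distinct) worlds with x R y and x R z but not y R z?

11

Enumerating: (w1,w3,w3), (w1,w3,w6), (w1,w6,w3), (w1,w6,w6), (w4,w3,w3), (w5,w6,w5), (w5,w6,w6), (w6,w2,w2), (w6,w2,w4), (w6,w4,w2), (w6,w4,w4).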